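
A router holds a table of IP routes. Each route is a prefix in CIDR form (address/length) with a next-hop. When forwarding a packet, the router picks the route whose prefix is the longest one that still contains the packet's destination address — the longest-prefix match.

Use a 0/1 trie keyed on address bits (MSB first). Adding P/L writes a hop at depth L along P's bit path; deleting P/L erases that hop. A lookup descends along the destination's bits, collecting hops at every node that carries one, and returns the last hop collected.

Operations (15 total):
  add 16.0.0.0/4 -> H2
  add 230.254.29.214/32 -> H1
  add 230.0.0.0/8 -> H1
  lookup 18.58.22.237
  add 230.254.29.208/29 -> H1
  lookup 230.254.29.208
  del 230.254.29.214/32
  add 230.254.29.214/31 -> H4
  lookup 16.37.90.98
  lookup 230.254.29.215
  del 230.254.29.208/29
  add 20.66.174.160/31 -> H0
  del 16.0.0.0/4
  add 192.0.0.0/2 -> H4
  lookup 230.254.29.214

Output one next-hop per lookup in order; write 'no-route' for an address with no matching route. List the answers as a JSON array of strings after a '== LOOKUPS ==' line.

Trace:
  + 16.0.0.0/4 (H2) depth=4
  + 230.254.29.214/32 (H1) depth=32
  + 230.0.0.0/8 (H1) depth=8
  lookup 18.58.22.237: bits 0001 walk d0:-→d1:-→d2:-→d3:-→d4:H2 -> H2
  + 230.254.29.208/29 (H1) depth=29
  lookup 230.254.29.208: bits 11100110111111100001110111010 walk d0:-→d1:-→d2:-→d3:-→d4:-→d5:-→d6:-→d7:-→d8:H1→d9:-→d10:-→d11:-→d12:-→d13:-→d14:-→d15:-→d16:-→d17:-→d18:-→d19:-→d20:-→d21:-→d22:-→d23:-→d24:-→d25:-→d26:-→d27:-→d28:-→d29:H1 -> H1
  del 230.254.29.214/32 (clear depth 32)
  + 230.254.29.214/31 (H4) depth=31
  lookup 16.37.90.98: bits 0001 walk d0:-→d1:-→d2:-→d3:-→d4:H2 -> H2
  lookup 230.254.29.215: bits 1110011011111110000111011101011 walk d0:-→d1:-→d2:-→d3:-→d4:-→d5:-→d6:-→d7:-→d8:H1→d9:-→d10:-→d11:-→d12:-→d13:-→d14:-→d15:-→d16:-→d17:-→d18:-→d19:-→d20:-→d21:-→d22:-→d23:-→d24:-→d25:-→d26:-→d27:-→d28:-→d29:H1→d30:-→d31:H4 -> H4
  del 230.254.29.208/29 (clear depth 29)
  + 20.66.174.160/31 (H0) depth=31
  del 16.0.0.0/4 (clear depth 4)
  + 192.0.0.0/2 (H4) depth=2
  lookup 230.254.29.214: bits 11100110111111100001110111010110 walk d0:-→d1:-→d2:H4→d3:-→d4:-→d5:-→d6:-→d7:-→d8:H1→d9:-→d10:-→d11:-→d12:-→d13:-→d14:-→d15:-→d16:-→d17:-→d18:-→d19:-→d20:-→d21:-→d22:-→d23:-→d24:-→d25:-→d26:-→d27:-→d28:-→d29:-→d30:-→d31:H4→d32:- -> H4

== LOOKUPS ==
["H2","H1","H2","H4","H4"]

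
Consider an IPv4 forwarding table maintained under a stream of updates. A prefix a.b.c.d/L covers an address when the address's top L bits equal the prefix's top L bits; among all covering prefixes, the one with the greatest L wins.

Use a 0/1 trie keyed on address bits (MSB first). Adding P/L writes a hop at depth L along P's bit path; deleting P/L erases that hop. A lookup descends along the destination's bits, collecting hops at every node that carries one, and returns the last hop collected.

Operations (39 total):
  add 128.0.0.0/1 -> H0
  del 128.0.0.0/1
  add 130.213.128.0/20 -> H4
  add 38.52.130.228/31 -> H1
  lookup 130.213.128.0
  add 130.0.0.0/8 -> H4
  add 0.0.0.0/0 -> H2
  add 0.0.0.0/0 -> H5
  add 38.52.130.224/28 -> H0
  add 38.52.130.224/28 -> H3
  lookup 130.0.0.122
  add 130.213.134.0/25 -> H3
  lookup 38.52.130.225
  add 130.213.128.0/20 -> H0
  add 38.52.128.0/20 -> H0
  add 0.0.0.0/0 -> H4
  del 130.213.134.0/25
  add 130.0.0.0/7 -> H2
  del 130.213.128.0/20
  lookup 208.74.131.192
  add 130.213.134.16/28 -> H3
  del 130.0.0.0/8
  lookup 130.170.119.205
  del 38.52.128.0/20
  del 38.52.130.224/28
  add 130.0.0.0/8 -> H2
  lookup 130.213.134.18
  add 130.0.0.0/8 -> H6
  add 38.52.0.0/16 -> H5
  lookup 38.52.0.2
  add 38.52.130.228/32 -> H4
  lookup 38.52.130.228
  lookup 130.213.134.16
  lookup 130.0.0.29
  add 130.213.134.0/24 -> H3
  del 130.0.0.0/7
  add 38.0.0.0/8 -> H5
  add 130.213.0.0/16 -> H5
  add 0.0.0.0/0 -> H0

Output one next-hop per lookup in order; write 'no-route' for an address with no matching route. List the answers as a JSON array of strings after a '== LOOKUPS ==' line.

Process each operation:
  + 128.0.0.0/1 (H0) depth=1
  del 128.0.0.0/1 (clear depth 1)
  + 130.213.128.0/20 (H4) depth=20
  + 38.52.130.228/31 (H1) depth=31
  ? 130.213.128.0  path d0:-→d1:-→d2:-→d3:-→d4:-→d5:-→d6:-→d7:-→d8:-→d9:-→d10:-→d11:-→d12:-→d13:-→d14:-→d15:-→d16:-→d17:-→d18:-→d19:-→d20:H4  best=H4
  + 130.0.0.0/8 (H4) depth=8
  + 0.0.0.0/0 (H2) depth=0
  + 0.0.0.0/0 (H5) depth=0
  + 38.52.130.224/28 (H0) depth=28
  + 38.52.130.224/28 (H3) depth=28
  ? 130.0.0.122  path d0:H5→d1:-→d2:-→d3:-→d4:-→d5:-→d6:-→d7:-→d8:H4  best=H4
  + 130.213.134.0/25 (H3) depth=25
  ? 38.52.130.225  path d0:H5→d1:-→d2:-→d3:-→d4:-→d5:-→d6:-→d7:-→d8:-→d9:-→d10:-→d11:-→d12:-→d13:-→d14:-→d15:-→d16:-→d17:-→d18:-→d19:-→d20:-→d21:-→d22:-→d23:-→d24:-→d25:-→d26:-→d27:-→d28:H3→d29:-  best=H3
  + 130.213.128.0/20 (H0) depth=20
  + 38.52.128.0/20 (H0) depth=20
  + 0.0.0.0/0 (H4) depth=0
  del 130.213.134.0/25 (clear depth 25)
  + 130.0.0.0/7 (H2) depth=7
  del 130.213.128.0/20 (clear depth 20)
  ? 208.74.131.192  path d0:H4→d1:-  best=H4
  + 130.213.134.16/28 (H3) depth=28
  del 130.0.0.0/8 (clear depth 8)
  ? 130.170.119.205  path d0:H4→d1:-→d2:-→d3:-→d4:-→d5:-→d6:-→d7:H2→d8:-→d9:-  best=H2
  del 38.52.128.0/20 (clear depth 20)
  del 38.52.130.224/28 (clear depth 28)
  + 130.0.0.0/8 (H2) depth=8
  ? 130.213.134.18  path d0:H4→d1:-→d2:-→d3:-→d4:-→d5:-→d6:-→d7:H2→d8:H2→d9:-→d10:-→d11:-→d12:-→d13:-→d14:-→d15:-→d16:-→d17:-→d18:-→d19:-→d20:-→d21:-→d22:-→d23:-→d24:-→d25:-→d26:-→d27:-→d28:H3  best=H3
  + 130.0.0.0/8 (H6) depth=8
  + 38.52.0.0/16 (H5) depth=16
  ? 38.52.0.2  path d0:H4→d1:-→d2:-→d3:-→d4:-→d5:-→d6:-→d7:-→d8:-→d9:-→d10:-→d11:-→d12:-→d13:-→d14:-→d15:-→d16:H5  best=H5
  + 38.52.130.228/32 (H4) depth=32
  ? 38.52.130.228  path d0:H4→d1:-→d2:-→d3:-→d4:-→d5:-→d6:-→d7:-→d8:-→d9:-→d10:-→d11:-→d12:-→d13:-→d14:-→d15:-→d16:H5→d17:-→d18:-→d19:-→d20:-→d21:-→d22:-→d23:-→d24:-→d25:-→d26:-→d27:-→d28:-→d29:-→d30:-→d31:H1→d32:H4  best=H4
  ? 130.213.134.16  path d0:H4→d1:-→d2:-→d3:-→d4:-→d5:-→d6:-→d7:H2→d8:H6→d9:-→d10:-→d11:-→d12:-→d13:-→d14:-→d15:-→d16:-→d17:-→d18:-→d19:-→d20:-→d21:-→d22:-→d23:-→d24:-→d25:-→d26:-→d27:-→d28:H3  best=H3
  ? 130.0.0.29  path d0:H4→d1:-→d2:-→d3:-→d4:-→d5:-→d6:-→d7:H2→d8:H6  best=H6
  + 130.213.134.0/24 (H3) depth=24
  del 130.0.0.0/7 (clear depth 7)
  + 38.0.0.0/8 (H5) depth=8
  + 130.213.0.0/16 (H5) depth=16
  + 0.0.0.0/0 (H0) depth=0

== LOOKUPS ==
["H4","H4","H3","H4","H2","H3","H5","H4","H3","H6"]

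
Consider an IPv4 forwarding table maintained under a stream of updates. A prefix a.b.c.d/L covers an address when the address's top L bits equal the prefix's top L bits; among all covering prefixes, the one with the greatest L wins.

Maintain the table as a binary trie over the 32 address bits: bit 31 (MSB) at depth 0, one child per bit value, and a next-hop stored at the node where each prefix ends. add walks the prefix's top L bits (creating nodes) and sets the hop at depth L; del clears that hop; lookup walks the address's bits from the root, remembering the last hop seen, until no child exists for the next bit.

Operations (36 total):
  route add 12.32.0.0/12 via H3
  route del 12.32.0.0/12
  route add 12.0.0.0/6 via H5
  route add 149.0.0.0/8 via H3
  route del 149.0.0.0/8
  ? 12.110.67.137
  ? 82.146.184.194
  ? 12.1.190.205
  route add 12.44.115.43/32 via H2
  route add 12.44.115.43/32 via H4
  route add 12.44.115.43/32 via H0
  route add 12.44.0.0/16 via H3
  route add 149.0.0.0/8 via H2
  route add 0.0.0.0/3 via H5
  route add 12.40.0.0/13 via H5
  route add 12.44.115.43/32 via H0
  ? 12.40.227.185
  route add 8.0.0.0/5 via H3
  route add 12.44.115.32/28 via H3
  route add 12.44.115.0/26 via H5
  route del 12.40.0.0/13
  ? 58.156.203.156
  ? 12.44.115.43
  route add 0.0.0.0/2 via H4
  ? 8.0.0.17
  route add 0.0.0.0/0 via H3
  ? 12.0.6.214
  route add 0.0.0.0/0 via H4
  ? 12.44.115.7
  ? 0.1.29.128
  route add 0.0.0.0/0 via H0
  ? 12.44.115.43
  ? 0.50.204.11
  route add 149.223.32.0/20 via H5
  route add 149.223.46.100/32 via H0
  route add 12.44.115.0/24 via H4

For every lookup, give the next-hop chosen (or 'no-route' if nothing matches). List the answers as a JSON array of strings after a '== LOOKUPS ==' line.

Process each operation:
  add 12.32.0.0/12 -> H3 at depth 12
  del 12.32.0.0/12 (clear depth 12)
  add 12.0.0.0/6 -> H5 at depth 6
  add 149.0.0.0/8 -> H3 at depth 8
  del 149.0.0.0/8 (clear depth 8)
  lookup 12.110.67.137: bits 000011000 walk d0:-→d1:-→d2:-→d3:-→d4:-→d5:-→d6:H5→d7:-→d8:-→d9:- -> H5
  lookup 82.146.184.194: bits 0 walk d0:-→d1:- -> no-route
  lookup 12.1.190.205: bits 0000110000 walk d0:-→d1:-→d2:-→d3:-→d4:-→d5:-→d6:H5→d7:-→d8:-→d9:-→d10:- -> H5
  add 12.44.115.43/32 -> H2 at depth 32
  add 12.44.115.43/32 -> H4 at depth 32
  add 12.44.115.43/32 -> H0 at depth 32
  add 12.44.0.0/16 -> H3 at depth 16
  add 149.0.0.0/8 -> H2 at depth 8
  add 0.0.0.0/3 -> H5 at depth 3
  add 12.40.0.0/13 -> H5 at depth 13
  add 12.44.115.43/32 -> H0 at depth 32
  lookup 12.40.227.185: bits 0000110000101 walk d0:-→d1:-→d2:-→d3:H5→d4:-→d5:-→d6:H5→d7:-→d8:-→d9:-→d10:-→d11:-→d12:-→d13:H5 -> H5
  add 8.0.0.0/5 -> H3 at depth 5
  add 12.44.115.32/28 -> H3 at depth 28
  add 12.44.115.0/26 -> H5 at depth 26
  del 12.40.0.0/13 (clear depth 13)
  lookup 58.156.203.156: bits 00 walk d0:-→d1:-→d2:- -> no-route
  lookup 12.44.115.43: bits 00001100001011000111001100101011 walk d0:-→d1:-→d2:-→d3:H5→d4:-→d5:H3→d6:H5→d7:-→d8:-→d9:-→d10:-→d11:-→d12:-→d13:-→d14:-→d15:-→d16:H3→d17:-→d18:-→d19:-→d20:-→d21:-→d22:-→d23:-→d24:-→d25:-→d26:H5→d27:-→d28:H3→d29:-→d30:-→d31:-→d32:H0 -> H0
  add 0.0.0.0/2 -> H4 at depth 2
  lookup 8.0.0.17: bits 00001 walk d0:-→d1:-→d2:H4→d3:H5→d4:-→d5:H3 -> H3
  add 0.0.0.0/0 -> H3 at depth 0
  lookup 12.0.6.214: bits 0000110000 walk d0:H3→d1:-→d2:H4→d3:H5→d4:-→d5:H3→d6:H5→d7:-→d8:-→d9:-→d10:- -> H5
  add 0.0.0.0/0 -> H4 at depth 0
  lookup 12.44.115.7: bits 00001100001011000111001100 walk d0:H4→d1:-→d2:H4→d3:H5→d4:-→d5:H3→d6:H5→d7:-→d8:-→d9:-→d10:-→d11:-→d12:-→d13:-→d14:-→d15:-→d16:H3→d17:-→d18:-→d19:-→d20:-→d21:-→d22:-→d23:-→d24:-→d25:-→d26:H5 -> H5
  lookup 0.1.29.128: bits 0000 walk d0:H4→d1:-→d2:H4→d3:H5→d4:- -> H5
  add 0.0.0.0/0 -> H0 at depth 0
  lookup 12.44.115.43: bits 00001100001011000111001100101011 walk d0:H0→d1:-→d2:H4→d3:H5→d4:-→d5:H3→d6:H5→d7:-→d8:-→d9:-→d10:-→d11:-→d12:-→d13:-→d14:-→d15:-→d16:H3→d17:-→d18:-→d19:-→d20:-→d21:-→d22:-→d23:-→d24:-→d25:-→d26:H5→d27:-→d28:H3→d29:-→d30:-→d31:-→d32:H0 -> H0
  lookup 0.50.204.11: bits 0000 walk d0:H0→d1:-→d2:H4→d3:H5→d4:- -> H5
  add 149.223.32.0/20 -> H5 at depth 20
  add 149.223.46.100/32 -> H0 at depth 32
  add 12.44.115.0/24 -> H4 at depth 24

== LOOKUPS ==
["H5","no-route","H5","H5","no-route","H0","H3","H5","H5","H5","H0","H5"]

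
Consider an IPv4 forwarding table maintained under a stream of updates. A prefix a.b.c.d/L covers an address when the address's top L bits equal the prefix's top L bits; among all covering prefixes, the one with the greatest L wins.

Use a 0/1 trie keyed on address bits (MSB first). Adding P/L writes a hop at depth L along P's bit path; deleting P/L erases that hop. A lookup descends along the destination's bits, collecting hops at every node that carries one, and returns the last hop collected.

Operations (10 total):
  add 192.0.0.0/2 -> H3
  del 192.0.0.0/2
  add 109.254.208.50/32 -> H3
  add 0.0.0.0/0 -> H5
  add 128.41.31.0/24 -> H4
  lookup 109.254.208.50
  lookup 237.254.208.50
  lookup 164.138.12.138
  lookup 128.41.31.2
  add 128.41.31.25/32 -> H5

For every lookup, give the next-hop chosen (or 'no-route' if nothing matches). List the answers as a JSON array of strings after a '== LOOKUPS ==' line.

Process each operation:
  + 192.0.0.0/2 (H3) depth=2
  - 192.0.0.0/2 clear@2
  + 109.254.208.50/32 (H3) depth=32
  + 0.0.0.0/0 (H5) depth=0
  + 128.41.31.0/24 (H4) depth=24
  ? 109.254.208.50  path d0:H5→d1:-→d2:-→d3:-→d4:-→d5:-→d6:-→d7:-→d8:-→d9:-→d10:-→d11:-→d12:-→d13:-→d14:-→d15:-→d16:-→d17:-→d18:-→d19:-→d20:-→d21:-→d22:-→d23:-→d24:-→d25:-→d26:-→d27:-→d28:-→d29:-→d30:-→d31:-→d32:H3  best=H3
  ? 237.254.208.50  path d0:H5→d1:-→d2:-  best=H5
  ? 164.138.12.138  path d0:H5→d1:-→d2:-  best=H5
  ? 128.41.31.2  path d0:H5→d1:-→d2:-→d3:-→d4:-→d5:-→d6:-→d7:-→d8:-→d9:-→d10:-→d11:-→d12:-→d13:-→d14:-→d15:-→d16:-→d17:-→d18:-→d19:-→d20:-→d21:-→d22:-→d23:-→d24:H4  best=H4
  + 128.41.31.25/32 (H5) depth=32

== LOOKUPS ==
["H3","H5","H5","H4"]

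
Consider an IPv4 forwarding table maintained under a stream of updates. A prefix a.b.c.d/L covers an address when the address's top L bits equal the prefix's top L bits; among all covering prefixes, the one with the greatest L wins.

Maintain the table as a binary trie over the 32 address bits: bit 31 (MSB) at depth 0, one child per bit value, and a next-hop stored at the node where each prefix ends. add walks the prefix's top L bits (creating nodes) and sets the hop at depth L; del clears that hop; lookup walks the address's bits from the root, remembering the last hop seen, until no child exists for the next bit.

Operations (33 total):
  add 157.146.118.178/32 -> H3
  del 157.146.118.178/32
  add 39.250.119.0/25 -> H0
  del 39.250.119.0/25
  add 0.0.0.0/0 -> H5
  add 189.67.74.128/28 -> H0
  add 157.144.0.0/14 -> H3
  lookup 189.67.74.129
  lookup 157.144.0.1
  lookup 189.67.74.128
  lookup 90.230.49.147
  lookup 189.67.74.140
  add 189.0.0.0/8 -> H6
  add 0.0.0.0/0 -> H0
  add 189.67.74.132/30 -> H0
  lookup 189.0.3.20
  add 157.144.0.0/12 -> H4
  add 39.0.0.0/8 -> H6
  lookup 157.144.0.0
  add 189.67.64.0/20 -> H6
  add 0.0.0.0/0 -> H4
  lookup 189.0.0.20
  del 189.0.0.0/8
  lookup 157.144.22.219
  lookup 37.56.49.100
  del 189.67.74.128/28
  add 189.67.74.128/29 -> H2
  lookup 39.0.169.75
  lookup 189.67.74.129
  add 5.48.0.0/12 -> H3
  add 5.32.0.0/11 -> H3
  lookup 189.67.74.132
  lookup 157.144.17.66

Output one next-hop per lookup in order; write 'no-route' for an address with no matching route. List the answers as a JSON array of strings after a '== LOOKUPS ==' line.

Process each operation:
  + 157.146.118.178/32 (H3) depth=32
  del 157.146.118.178/32 (clear depth 32)
  + 39.250.119.0/25 (H0) depth=25
  del 39.250.119.0/25 (clear depth 25)
  + 0.0.0.0/0 (H5) depth=0
  + 189.67.74.128/28 (H0) depth=28
  + 157.144.0.0/14 (H3) depth=14
  ? 189.67.74.129  path d0:H5→d1:-→d2:-→d3:-→d4:-→d5:-→d6:-→d7:-→d8:-→d9:-→d10:-→d11:-→d12:-→d13:-→d14:-→d15:-→d16:-→d17:-→d18:-→d19:-→d20:-→d21:-→d22:-→d23:-→d24:-→d25:-→d26:-→d27:-→d28:H0  best=H0
  ? 157.144.0.1  path d0:H5→d1:-→d2:-→d3:-→d4:-→d5:-→d6:-→d7:-→d8:-→d9:-→d10:-→d11:-→d12:-→d13:-→d14:H3  best=H3
  ? 189.67.74.128  path d0:H5→d1:-→d2:-→d3:-→d4:-→d5:-→d6:-→d7:-→d8:-→d9:-→d10:-→d11:-→d12:-→d13:-→d14:-→d15:-→d16:-→d17:-→d18:-→d19:-→d20:-→d21:-→d22:-→d23:-→d24:-→d25:-→d26:-→d27:-→d28:H0  best=H0
  ? 90.230.49.147  path d0:H5→d1:-  best=H5
  ? 189.67.74.140  path d0:H5→d1:-→d2:-→d3:-→d4:-→d5:-→d6:-→d7:-→d8:-→d9:-→d10:-→d11:-→d12:-→d13:-→d14:-→d15:-→d16:-→d17:-→d18:-→d19:-→d20:-→d21:-→d22:-→d23:-→d24:-→d25:-→d26:-→d27:-→d28:H0  best=H0
  + 189.0.0.0/8 (H6) depth=8
  + 0.0.0.0/0 (H0) depth=0
  + 189.67.74.132/30 (H0) depth=30
  ? 189.0.3.20  path d0:H0→d1:-→d2:-→d3:-→d4:-→d5:-→d6:-→d7:-→d8:H6→d9:-  best=H6
  + 157.144.0.0/12 (H4) depth=12
  + 39.0.0.0/8 (H6) depth=8
  ? 157.144.0.0  path d0:H0→d1:-→d2:-→d3:-→d4:-→d5:-→d6:-→d7:-→d8:-→d9:-→d10:-→d11:-→d12:H4→d13:-→d14:H3  best=H3
  + 189.67.64.0/20 (H6) depth=20
  + 0.0.0.0/0 (H4) depth=0
  ? 189.0.0.20  path d0:H4→d1:-→d2:-→d3:-→d4:-→d5:-→d6:-→d7:-→d8:H6→d9:-  best=H6
  del 189.0.0.0/8 (clear depth 8)
  ? 157.144.22.219  path d0:H4→d1:-→d2:-→d3:-→d4:-→d5:-→d6:-→d7:-→d8:-→d9:-→d10:-→d11:-→d12:H4→d13:-→d14:H3  best=H3
  ? 37.56.49.100  path d0:H4→d1:-→d2:-→d3:-→d4:-→d5:-→d6:-  best=H4
  del 189.67.74.128/28 (clear depth 28)
  + 189.67.74.128/29 (H2) depth=29
  ? 39.0.169.75  path d0:H4→d1:-→d2:-→d3:-→d4:-→d5:-→d6:-→d7:-→d8:H6  best=H6
  ? 189.67.74.129  path d0:H4→d1:-→d2:-→d3:-→d4:-→d5:-→d6:-→d7:-→d8:-→d9:-→d10:-→d11:-→d12:-→d13:-→d14:-→d15:-→d16:-→d17:-→d18:-→d19:-→d20:H6→d21:-→d22:-→d23:-→d24:-→d25:-→d26:-→d27:-→d28:-→d29:H2  best=H2
  + 5.48.0.0/12 (H3) depth=12
  + 5.32.0.0/11 (H3) depth=11
  ? 189.67.74.132  path d0:H4→d1:-→d2:-→d3:-→d4:-→d5:-→d6:-→d7:-→d8:-→d9:-→d10:-→d11:-→d12:-→d13:-→d14:-→d15:-→d16:-→d17:-→d18:-→d19:-→d20:H6→d21:-→d22:-→d23:-→d24:-→d25:-→d26:-→d27:-→d28:-→d29:H2→d30:H0  best=H0
  ? 157.144.17.66  path d0:H4→d1:-→d2:-→d3:-→d4:-→d5:-→d6:-→d7:-→d8:-→d9:-→d10:-→d11:-→d12:H4→d13:-→d14:H3  best=H3

== LOOKUPS ==
["H0","H3","H0","H5","H0","H6","H3","H6","H3","H4","H6","H2","H0","H3"]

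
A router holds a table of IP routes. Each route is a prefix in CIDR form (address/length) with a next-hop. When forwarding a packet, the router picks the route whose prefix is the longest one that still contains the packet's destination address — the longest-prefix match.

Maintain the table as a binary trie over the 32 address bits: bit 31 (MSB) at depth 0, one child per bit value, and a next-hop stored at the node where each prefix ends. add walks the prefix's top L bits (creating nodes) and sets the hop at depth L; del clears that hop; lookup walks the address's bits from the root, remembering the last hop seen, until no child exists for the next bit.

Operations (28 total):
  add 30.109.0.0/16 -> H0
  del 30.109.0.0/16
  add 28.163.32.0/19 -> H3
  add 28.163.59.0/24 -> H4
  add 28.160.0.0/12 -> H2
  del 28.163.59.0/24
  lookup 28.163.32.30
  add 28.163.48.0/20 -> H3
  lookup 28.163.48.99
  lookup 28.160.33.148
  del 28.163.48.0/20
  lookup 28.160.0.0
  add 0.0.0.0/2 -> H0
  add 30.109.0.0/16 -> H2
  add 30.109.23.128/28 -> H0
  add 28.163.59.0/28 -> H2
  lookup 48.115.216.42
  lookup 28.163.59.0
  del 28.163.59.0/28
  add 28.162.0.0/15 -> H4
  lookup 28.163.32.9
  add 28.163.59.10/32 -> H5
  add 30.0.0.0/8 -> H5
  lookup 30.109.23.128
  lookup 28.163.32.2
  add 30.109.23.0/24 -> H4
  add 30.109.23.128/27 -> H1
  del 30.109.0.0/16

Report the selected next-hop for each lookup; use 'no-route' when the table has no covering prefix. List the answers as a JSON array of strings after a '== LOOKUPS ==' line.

Apply in order:
  add 30.109.0.0/16 -> H0 at depth 16
  del 30.109.0.0/16 (clear depth 16)
  add 28.163.32.0/19 -> H3 at depth 19
  add 28.163.59.0/24 -> H4 at depth 24
  add 28.160.0.0/12 -> H2 at depth 12
  del 28.163.59.0/24 (clear depth 24)
  lookup 28.163.32.30: bits 0001110010100011001 walk d0:-→d1:-→d2:-→d3:-→d4:-→d5:-→d6:-→d7:-→d8:-→d9:-→d10:-→d11:-→d12:H2→d13:-→d14:-→d15:-→d16:-→d17:-→d18:-→d19:H3 -> H3
  add 28.163.48.0/20 -> H3 at depth 20
  lookup 28.163.48.99: bits 00011100101000110011 walk d0:-→d1:-→d2:-→d3:-→d4:-→d5:-→d6:-→d7:-→d8:-→d9:-→d10:-→d11:-→d12:H2→d13:-→d14:-→d15:-→d16:-→d17:-→d18:-→d19:H3→d20:H3 -> H3
  lookup 28.160.33.148: bits 00011100101000 walk d0:-→d1:-→d2:-→d3:-→d4:-→d5:-→d6:-→d7:-→d8:-→d9:-→d10:-→d11:-→d12:H2→d13:-→d14:- -> H2
  del 28.163.48.0/20 (clear depth 20)
  lookup 28.160.0.0: bits 00011100101000 walk d0:-→d1:-→d2:-→d3:-→d4:-→d5:-→d6:-→d7:-→d8:-→d9:-→d10:-→d11:-→d12:H2→d13:-→d14:- -> H2
  add 0.0.0.0/2 -> H0 at depth 2
  add 30.109.0.0/16 -> H2 at depth 16
  add 30.109.23.128/28 -> H0 at depth 28
  add 28.163.59.0/28 -> H2 at depth 28
  lookup 48.115.216.42: bits 00 walk d0:-→d1:-→d2:H0 -> H0
  lookup 28.163.59.0: bits 0001110010100011001110110000 walk d0:-→d1:-→d2:H0→d3:-→d4:-→d5:-→d6:-→d7:-→d8:-→d9:-→d10:-→d11:-→d12:H2→d13:-→d14:-→d15:-→d16:-→d17:-→d18:-→d19:H3→d20:-→d21:-→d22:-→d23:-→d24:-→d25:-→d26:-→d27:-→d28:H2 -> H2
  del 28.163.59.0/28 (clear depth 28)
  add 28.162.0.0/15 -> H4 at depth 15
  lookup 28.163.32.9: bits 0001110010100011001 walk d0:-→d1:-→d2:H0→d3:-→d4:-→d5:-→d6:-→d7:-→d8:-→d9:-→d10:-→d11:-→d12:H2→d13:-→d14:-→d15:H4→d16:-→d17:-→d18:-→d19:H3 -> H3
  add 28.163.59.10/32 -> H5 at depth 32
  add 30.0.0.0/8 -> H5 at depth 8
  lookup 30.109.23.128: bits 0001111001101101000101111000 walk d0:-→d1:-→d2:H0→d3:-→d4:-→d5:-→d6:-→d7:-→d8:H5→d9:-→d10:-→d11:-→d12:-→d13:-→d14:-→d15:-→d16:H2→d17:-→d18:-→d19:-→d20:-→d21:-→d22:-→d23:-→d24:-→d25:-→d26:-→d27:-→d28:H0 -> H0
  lookup 28.163.32.2: bits 0001110010100011001 walk d0:-→d1:-→d2:H0→d3:-→d4:-→d5:-→d6:-→d7:-→d8:-→d9:-→d10:-→d11:-→d12:H2→d13:-→d14:-→d15:H4→d16:-→d17:-→d18:-→d19:H3 -> H3
  add 30.109.23.0/24 -> H4 at depth 24
  add 30.109.23.128/27 -> H1 at depth 27
  del 30.109.0.0/16 (clear depth 16)

== LOOKUPS ==
["H3","H3","H2","H2","H0","H2","H3","H0","H3"]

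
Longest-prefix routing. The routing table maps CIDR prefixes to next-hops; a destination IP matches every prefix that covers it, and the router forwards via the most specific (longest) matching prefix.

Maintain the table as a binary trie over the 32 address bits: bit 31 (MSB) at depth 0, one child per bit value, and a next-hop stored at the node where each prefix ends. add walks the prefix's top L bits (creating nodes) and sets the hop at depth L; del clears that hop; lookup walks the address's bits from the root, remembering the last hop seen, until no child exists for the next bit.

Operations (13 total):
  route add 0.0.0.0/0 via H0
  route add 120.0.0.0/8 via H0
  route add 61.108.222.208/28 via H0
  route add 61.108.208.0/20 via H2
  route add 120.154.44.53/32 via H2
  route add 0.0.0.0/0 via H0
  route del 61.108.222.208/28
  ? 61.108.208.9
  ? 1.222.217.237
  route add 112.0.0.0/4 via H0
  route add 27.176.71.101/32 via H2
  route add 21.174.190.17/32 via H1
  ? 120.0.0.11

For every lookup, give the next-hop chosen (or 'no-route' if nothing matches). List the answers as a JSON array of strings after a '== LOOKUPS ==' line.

Apply in order:
  add 0.0.0.0/0 -> H0 at depth 0
  add 120.0.0.0/8 -> H0 at depth 8
  add 61.108.222.208/28 -> H0 at depth 28
  add 61.108.208.0/20 -> H2 at depth 20
  add 120.154.44.53/32 -> H2 at depth 32
  add 0.0.0.0/0 -> H0 at depth 0
  - 61.108.222.208/28 clear@28
  ? 61.108.208.9  path d0:H0→d1:-→d2:-→d3:-→d4:-→d5:-→d6:-→d7:-→d8:-→d9:-→d10:-→d11:-→d12:-→d13:-→d14:-→d15:-→d16:-→d17:-→d18:-→d19:-→d20:H2  best=H2
  ? 1.222.217.237  path d0:H0→d1:-→d2:-  best=H0
  add 112.0.0.0/4 -> H0 at depth 4
  add 27.176.71.101/32 -> H2 at depth 32
  add 21.174.190.17/32 -> H1 at depth 32
  ? 120.0.0.11  path d0:H0→d1:-→d2:-→d3:-→d4:H0→d5:-→d6:-→d7:-→d8:H0  best=H0

== LOOKUPS ==
["H2","H0","H0"]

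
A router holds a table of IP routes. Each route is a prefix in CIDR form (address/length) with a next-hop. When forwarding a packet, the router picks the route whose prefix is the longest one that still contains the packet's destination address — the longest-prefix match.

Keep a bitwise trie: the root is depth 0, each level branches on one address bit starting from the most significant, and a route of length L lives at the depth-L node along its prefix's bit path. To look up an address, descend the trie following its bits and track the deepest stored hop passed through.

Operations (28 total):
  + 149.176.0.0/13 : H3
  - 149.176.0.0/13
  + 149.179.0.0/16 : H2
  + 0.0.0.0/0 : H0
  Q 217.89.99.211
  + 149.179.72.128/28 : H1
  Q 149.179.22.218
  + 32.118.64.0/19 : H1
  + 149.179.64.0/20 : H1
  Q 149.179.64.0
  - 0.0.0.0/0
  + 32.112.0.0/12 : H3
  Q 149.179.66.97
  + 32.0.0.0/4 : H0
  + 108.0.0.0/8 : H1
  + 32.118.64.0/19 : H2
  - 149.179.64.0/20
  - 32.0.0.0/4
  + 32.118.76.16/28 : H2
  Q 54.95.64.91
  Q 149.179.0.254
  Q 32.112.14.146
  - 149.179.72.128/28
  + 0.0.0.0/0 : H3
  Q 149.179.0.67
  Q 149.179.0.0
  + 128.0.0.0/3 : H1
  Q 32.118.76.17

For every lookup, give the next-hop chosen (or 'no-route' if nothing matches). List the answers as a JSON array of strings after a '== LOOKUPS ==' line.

Process each operation:
  add 149.176.0.0/13 -> H3 at depth 13
  del 149.176.0.0/13 (clear depth 13)
  add 149.179.0.0/16 -> H2 at depth 16
  add 0.0.0.0/0 -> H0 at depth 0
  lookup 217.89.99.211: bits 1 walk d0:H0→d1:- -> H0
  add 149.179.72.128/28 -> H1 at depth 28
  lookup 149.179.22.218: bits 10010101101100110 walk d0:H0→d1:-→d2:-→d3:-→d4:-→d5:-→d6:-→d7:-→d8:-→d9:-→d10:-→d11:-→d12:-→d13:-→d14:-→d15:-→d16:H2→d17:- -> H2
  add 32.118.64.0/19 -> H1 at depth 19
  add 149.179.64.0/20 -> H1 at depth 20
  lookup 149.179.64.0: bits 10010101101100110100 walk d0:H0→d1:-→d2:-→d3:-→d4:-→d5:-→d6:-→d7:-→d8:-→d9:-→d10:-→d11:-→d12:-→d13:-→d14:-→d15:-→d16:H2→d17:-→d18:-→d19:-→d20:H1 -> H1
  del 0.0.0.0/0 (clear depth 0)
  add 32.112.0.0/12 -> H3 at depth 12
  lookup 149.179.66.97: bits 10010101101100110100 walk d0:-→d1:-→d2:-→d3:-→d4:-→d5:-→d6:-→d7:-→d8:-→d9:-→d10:-→d11:-→d12:-→d13:-→d14:-→d15:-→d16:H2→d17:-→d18:-→d19:-→d20:H1 -> H1
  add 32.0.0.0/4 -> H0 at depth 4
  add 108.0.0.0/8 -> H1 at depth 8
  add 32.118.64.0/19 -> H2 at depth 19
  del 149.179.64.0/20 (clear depth 20)
  del 32.0.0.0/4 (clear depth 4)
  add 32.118.76.16/28 -> H2 at depth 28
  lookup 54.95.64.91: bits 001 walk d0:-→d1:-→d2:-→d3:- -> no-route
  lookup 149.179.0.254: bits 10010101101100110 walk d0:-→d1:-→d2:-→d3:-→d4:-→d5:-→d6:-→d7:-→d8:-→d9:-→d10:-→d11:-→d12:-→d13:-→d14:-→d15:-→d16:H2→d17:- -> H2
  lookup 32.112.14.146: bits 0010000001110 walk d0:-→d1:-→d2:-→d3:-→d4:-→d5:-→d6:-→d7:-→d8:-→d9:-→d10:-→d11:-→d12:H3→d13:- -> H3
  del 149.179.72.128/28 (clear depth 28)
  add 0.0.0.0/0 -> H3 at depth 0
  lookup 149.179.0.67: bits 10010101101100110 walk d0:H3→d1:-→d2:-→d3:-→d4:-→d5:-→d6:-→d7:-→d8:-→d9:-→d10:-→d11:-→d12:-→d13:-→d14:-→d15:-→d16:H2→d17:- -> H2
  lookup 149.179.0.0: bits 10010101101100110 walk d0:H3→d1:-→d2:-→d3:-→d4:-→d5:-→d6:-→d7:-→d8:-→d9:-→d10:-→d11:-→d12:-→d13:-→d14:-→d15:-→d16:H2→d17:- -> H2
  add 128.0.0.0/3 -> H1 at depth 3
  lookup 32.118.76.17: bits 0010000001110110010011000001 walk d0:H3→d1:-→d2:-→d3:-→d4:-→d5:-→d6:-→d7:-→d8:-→d9:-→d10:-→d11:-→d12:H3→d13:-→d14:-→d15:-→d16:-→d17:-→d18:-→d19:H2→d20:-→d21:-→d22:-→d23:-→d24:-→d25:-→d26:-→d27:-→d28:H2 -> H2

== LOOKUPS ==
["H0","H2","H1","H1","no-route","H2","H3","H2","H2","H2"]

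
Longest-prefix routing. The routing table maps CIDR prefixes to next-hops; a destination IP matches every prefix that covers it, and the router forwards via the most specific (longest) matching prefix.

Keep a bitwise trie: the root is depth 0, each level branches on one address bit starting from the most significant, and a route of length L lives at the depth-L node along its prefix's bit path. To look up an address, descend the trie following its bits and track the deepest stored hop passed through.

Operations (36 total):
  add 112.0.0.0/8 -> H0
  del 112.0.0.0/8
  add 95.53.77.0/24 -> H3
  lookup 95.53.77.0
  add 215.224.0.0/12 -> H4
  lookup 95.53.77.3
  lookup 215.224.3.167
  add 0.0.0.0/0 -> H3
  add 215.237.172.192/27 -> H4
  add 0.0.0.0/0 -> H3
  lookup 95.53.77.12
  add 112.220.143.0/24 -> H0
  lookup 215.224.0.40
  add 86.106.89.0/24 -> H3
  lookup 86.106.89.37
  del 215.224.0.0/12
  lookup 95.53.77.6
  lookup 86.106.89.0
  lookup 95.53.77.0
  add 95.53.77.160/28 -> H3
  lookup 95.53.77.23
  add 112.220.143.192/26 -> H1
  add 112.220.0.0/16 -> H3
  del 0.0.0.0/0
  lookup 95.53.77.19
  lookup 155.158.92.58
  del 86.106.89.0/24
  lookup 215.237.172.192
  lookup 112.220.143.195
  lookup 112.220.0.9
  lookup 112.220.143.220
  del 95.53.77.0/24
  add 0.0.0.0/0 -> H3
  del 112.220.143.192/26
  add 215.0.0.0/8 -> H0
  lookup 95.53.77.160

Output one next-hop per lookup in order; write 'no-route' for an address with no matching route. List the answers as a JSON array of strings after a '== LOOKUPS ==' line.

Trace:
  + 112.0.0.0/8 (H0) depth=8
  - 112.0.0.0/8 clear@8
  + 95.53.77.0/24 (H3) depth=24
  Q 95.53.77.0: descend 010111110011010101001101 ; hops seen [H3] ; pick H3
  + 215.224.0.0/12 (H4) depth=12
  Q 95.53.77.3: descend 010111110011010101001101 ; hops seen [H3] ; pick H3
  Q 215.224.3.167: descend 110101111110 ; hops seen [H4] ; pick H4
  + 0.0.0.0/0 (H3) depth=0
  + 215.237.172.192/27 (H4) depth=27
  + 0.0.0.0/0 (H3) depth=0
  Q 95.53.77.12: descend 010111110011010101001101 ; hops seen [H3,H3] ; pick H3
  + 112.220.143.0/24 (H0) depth=24
  Q 215.224.0.40: descend 110101111110 ; hops seen [H3,H4] ; pick H4
  + 86.106.89.0/24 (H3) depth=24
  Q 86.106.89.37: descend 010101100110101001011001 ; hops seen [H3,H3] ; pick H3
  - 215.224.0.0/12 clear@12
  Q 95.53.77.6: descend 010111110011010101001101 ; hops seen [H3,H3] ; pick H3
  Q 86.106.89.0: descend 010101100110101001011001 ; hops seen [H3,H3] ; pick H3
  Q 95.53.77.0: descend 010111110011010101001101 ; hops seen [H3,H3] ; pick H3
  + 95.53.77.160/28 (H3) depth=28
  Q 95.53.77.23: descend 010111110011010101001101 ; hops seen [H3,H3] ; pick H3
  + 112.220.143.192/26 (H1) depth=26
  + 112.220.0.0/16 (H3) depth=16
  - 0.0.0.0/0 clear@0
  Q 95.53.77.19: descend 010111110011010101001101 ; hops seen [H3] ; pick H3
  Q 155.158.92.58: descend 1 ; hops seen [∅] ; pick no-route
  - 86.106.89.0/24 clear@24
  Q 215.237.172.192: descend 110101111110110110101100110 ; hops seen [H4] ; pick H4
  Q 112.220.143.195: descend 01110000110111001000111111 ; hops seen [H3,H0,H1] ; pick H1
  Q 112.220.0.9: descend 0111000011011100 ; hops seen [H3] ; pick H3
  Q 112.220.143.220: descend 01110000110111001000111111 ; hops seen [H3,H0,H1] ; pick H1
  - 95.53.77.0/24 clear@24
  + 0.0.0.0/0 (H3) depth=0
  - 112.220.143.192/26 clear@26
  + 215.0.0.0/8 (H0) depth=8
  Q 95.53.77.160: descend 0101111100110101010011011010 ; hops seen [H3,H3] ; pick H3

== LOOKUPS ==
["H3","H3","H4","H3","H4","H3","H3","H3","H3","H3","H3","no-route","H4","H1","H3","H1","H3"]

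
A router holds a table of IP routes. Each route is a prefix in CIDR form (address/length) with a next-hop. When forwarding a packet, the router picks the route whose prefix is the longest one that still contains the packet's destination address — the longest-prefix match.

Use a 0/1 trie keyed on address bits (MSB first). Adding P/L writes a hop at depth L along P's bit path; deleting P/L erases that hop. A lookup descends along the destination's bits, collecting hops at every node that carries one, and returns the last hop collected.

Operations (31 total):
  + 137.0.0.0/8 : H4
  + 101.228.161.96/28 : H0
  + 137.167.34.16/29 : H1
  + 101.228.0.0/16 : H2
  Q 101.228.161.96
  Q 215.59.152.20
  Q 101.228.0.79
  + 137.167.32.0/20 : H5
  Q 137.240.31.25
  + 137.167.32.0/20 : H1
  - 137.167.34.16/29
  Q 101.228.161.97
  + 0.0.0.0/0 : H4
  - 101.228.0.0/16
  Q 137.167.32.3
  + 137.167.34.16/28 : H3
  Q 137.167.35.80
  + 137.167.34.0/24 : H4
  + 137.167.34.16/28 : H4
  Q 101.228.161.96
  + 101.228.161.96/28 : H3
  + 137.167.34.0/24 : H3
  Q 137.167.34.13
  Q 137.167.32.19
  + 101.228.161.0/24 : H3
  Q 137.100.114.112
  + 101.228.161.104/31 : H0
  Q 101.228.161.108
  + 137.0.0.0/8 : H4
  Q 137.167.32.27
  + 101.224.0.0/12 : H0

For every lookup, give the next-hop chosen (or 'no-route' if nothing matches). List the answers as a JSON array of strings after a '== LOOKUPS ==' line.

Apply in order:
  + 137.0.0.0/8 (H4) depth=8
  + 101.228.161.96/28 (H0) depth=28
  + 137.167.34.16/29 (H1) depth=29
  + 101.228.0.0/16 (H2) depth=16
  lookup 101.228.161.96: bits 0110010111100100101000010110 walk d0:-→d1:-→d2:-→d3:-→d4:-→d5:-→d6:-→d7:-→d8:-→d9:-→d10:-→d11:-→d12:-→d13:-→d14:-→d15:-→d16:H2→d17:-→d18:-→d19:-→d20:-→d21:-→d22:-→d23:-→d24:-→d25:-→d26:-→d27:-→d28:H0 -> H0
  lookup 215.59.152.20: bits 1 walk d0:-→d1:- -> no-route
  lookup 101.228.0.79: bits 0110010111100100 walk d0:-→d1:-→d2:-→d3:-→d4:-→d5:-→d6:-→d7:-→d8:-→d9:-→d10:-→d11:-→d12:-→d13:-→d14:-→d15:-→d16:H2 -> H2
  + 137.167.32.0/20 (H5) depth=20
  lookup 137.240.31.25: bits 100010011 walk d0:-→d1:-→d2:-→d3:-→d4:-→d5:-→d6:-→d7:-→d8:H4→d9:- -> H4
  + 137.167.32.0/20 (H1) depth=20
  del 137.167.34.16/29 (clear depth 29)
  lookup 101.228.161.97: bits 0110010111100100101000010110 walk d0:-→d1:-→d2:-→d3:-→d4:-→d5:-→d6:-→d7:-→d8:-→d9:-→d10:-→d11:-→d12:-→d13:-→d14:-→d15:-→d16:H2→d17:-→d18:-→d19:-→d20:-→d21:-→d22:-→d23:-→d24:-→d25:-→d26:-→d27:-→d28:H0 -> H0
  + 0.0.0.0/0 (H4) depth=0
  del 101.228.0.0/16 (clear depth 16)
  lookup 137.167.32.3: bits 1000100110100111001000 walk d0:H4→d1:-→d2:-→d3:-→d4:-→d5:-→d6:-→d7:-→d8:H4→d9:-→d10:-→d11:-→d12:-→d13:-→d14:-→d15:-→d16:-→d17:-→d18:-→d19:-→d20:H1→d21:-→d22:- -> H1
  + 137.167.34.16/28 (H3) depth=28
  lookup 137.167.35.80: bits 10001001101001110010001 walk d0:H4→d1:-→d2:-→d3:-→d4:-→d5:-→d6:-→d7:-→d8:H4→d9:-→d10:-→d11:-→d12:-→d13:-→d14:-→d15:-→d16:-→d17:-→d18:-→d19:-→d20:H1→d21:-→d22:-→d23:- -> H1
  + 137.167.34.0/24 (H4) depth=24
  + 137.167.34.16/28 (H4) depth=28
  lookup 101.228.161.96: bits 0110010111100100101000010110 walk d0:H4→d1:-→d2:-→d3:-→d4:-→d5:-→d6:-→d7:-→d8:-→d9:-→d10:-→d11:-→d12:-→d13:-→d14:-→d15:-→d16:-→d17:-→d18:-→d19:-→d20:-→d21:-→d22:-→d23:-→d24:-→d25:-→d26:-→d27:-→d28:H0 -> H0
  + 101.228.161.96/28 (H3) depth=28
  + 137.167.34.0/24 (H3) depth=24
  lookup 137.167.34.13: bits 100010011010011100100010000 walk d0:H4→d1:-→d2:-→d3:-→d4:-→d5:-→d6:-→d7:-→d8:H4→d9:-→d10:-→d11:-→d12:-→d13:-→d14:-→d15:-→d16:-→d17:-→d18:-→d19:-→d20:H1→d21:-→d22:-→d23:-→d24:H3→d25:-→d26:-→d27:- -> H3
  lookup 137.167.32.19: bits 1000100110100111001000 walk d0:H4→d1:-→d2:-→d3:-→d4:-→d5:-→d6:-→d7:-→d8:H4→d9:-→d10:-→d11:-→d12:-→d13:-→d14:-→d15:-→d16:-→d17:-→d18:-→d19:-→d20:H1→d21:-→d22:- -> H1
  + 101.228.161.0/24 (H3) depth=24
  lookup 137.100.114.112: bits 10001001 walk d0:H4→d1:-→d2:-→d3:-→d4:-→d5:-→d6:-→d7:-→d8:H4 -> H4
  + 101.228.161.104/31 (H0) depth=31
  lookup 101.228.161.108: bits 01100101111001001010000101101 walk d0:H4→d1:-→d2:-→d3:-→d4:-→d5:-→d6:-→d7:-→d8:-→d9:-→d10:-→d11:-→d12:-→d13:-→d14:-→d15:-→d16:-→d17:-→d18:-→d19:-→d20:-→d21:-→d22:-→d23:-→d24:H3→d25:-→d26:-→d27:-→d28:H3→d29:- -> H3
  + 137.0.0.0/8 (H4) depth=8
  lookup 137.167.32.27: bits 1000100110100111001000 walk d0:H4→d1:-→d2:-→d3:-→d4:-→d5:-→d6:-→d7:-→d8:H4→d9:-→d10:-→d11:-→d12:-→d13:-→d14:-→d15:-→d16:-→d17:-→d18:-→d19:-→d20:H1→d21:-→d22:- -> H1
  + 101.224.0.0/12 (H0) depth=12

== LOOKUPS ==
["H0","no-route","H2","H4","H0","H1","H1","H0","H3","H1","H4","H3","H1"]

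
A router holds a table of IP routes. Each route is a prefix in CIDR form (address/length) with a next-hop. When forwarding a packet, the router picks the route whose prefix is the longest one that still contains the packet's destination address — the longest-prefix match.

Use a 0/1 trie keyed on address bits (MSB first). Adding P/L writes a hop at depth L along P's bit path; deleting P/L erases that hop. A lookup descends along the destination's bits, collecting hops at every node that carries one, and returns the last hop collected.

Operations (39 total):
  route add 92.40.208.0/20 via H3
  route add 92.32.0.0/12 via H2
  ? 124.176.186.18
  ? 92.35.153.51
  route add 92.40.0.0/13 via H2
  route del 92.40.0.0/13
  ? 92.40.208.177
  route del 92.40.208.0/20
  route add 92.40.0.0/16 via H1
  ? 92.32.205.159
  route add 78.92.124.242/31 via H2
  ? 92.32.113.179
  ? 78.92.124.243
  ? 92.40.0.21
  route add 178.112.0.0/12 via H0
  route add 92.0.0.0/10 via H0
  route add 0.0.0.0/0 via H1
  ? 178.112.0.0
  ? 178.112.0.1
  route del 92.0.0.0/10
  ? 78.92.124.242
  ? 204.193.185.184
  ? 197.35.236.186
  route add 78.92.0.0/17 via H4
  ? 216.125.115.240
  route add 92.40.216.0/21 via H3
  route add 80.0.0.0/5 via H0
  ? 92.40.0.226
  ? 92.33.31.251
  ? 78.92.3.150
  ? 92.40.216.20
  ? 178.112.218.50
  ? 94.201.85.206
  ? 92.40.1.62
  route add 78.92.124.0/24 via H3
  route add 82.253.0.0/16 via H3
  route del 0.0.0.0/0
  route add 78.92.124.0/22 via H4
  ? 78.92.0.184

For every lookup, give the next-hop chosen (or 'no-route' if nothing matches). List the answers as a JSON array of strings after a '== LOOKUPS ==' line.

Trace:
  add 92.40.208.0/20 -> H3 at depth 20
  add 92.32.0.0/12 -> H2 at depth 12
  ? 124.176.186.18  path d0:-→d1:-→d2:-  best=no-route
  ? 92.35.153.51  path d0:-→d1:-→d2:-→d3:-→d4:-→d5:-→d6:-→d7:-→d8:-→d9:-→d10:-→d11:-→d12:H2  best=H2
  add 92.40.0.0/13 -> H2 at depth 13
  del 92.40.0.0/13 (clear depth 13)
  ? 92.40.208.177  path d0:-→d1:-→d2:-→d3:-→d4:-→d5:-→d6:-→d7:-→d8:-→d9:-→d10:-→d11:-→d12:H2→d13:-→d14:-→d15:-→d16:-→d17:-→d18:-→d19:-→d20:H3  best=H3
  del 92.40.208.0/20 (clear depth 20)
  add 92.40.0.0/16 -> H1 at depth 16
  ? 92.32.205.159  path d0:-→d1:-→d2:-→d3:-→d4:-→d5:-→d6:-→d7:-→d8:-→d9:-→d10:-→d11:-→d12:H2  best=H2
  add 78.92.124.242/31 -> H2 at depth 31
  ? 92.32.113.179  path d0:-→d1:-→d2:-→d3:-→d4:-→d5:-→d6:-→d7:-→d8:-→d9:-→d10:-→d11:-→d12:H2  best=H2
  ? 78.92.124.243  path d0:-→d1:-→d2:-→d3:-→d4:-→d5:-→d6:-→d7:-→d8:-→d9:-→d10:-→d11:-→d12:-→d13:-→d14:-→d15:-→d16:-→d17:-→d18:-→d19:-→d20:-→d21:-→d22:-→d23:-→d24:-→d25:-→d26:-→d27:-→d28:-→d29:-→d30:-→d31:H2  best=H2
  ? 92.40.0.21  path d0:-→d1:-→d2:-→d3:-→d4:-→d5:-→d6:-→d7:-→d8:-→d9:-→d10:-→d11:-→d12:H2→d13:-→d14:-→d15:-→d16:H1  best=H1
  add 178.112.0.0/12 -> H0 at depth 12
  add 92.0.0.0/10 -> H0 at depth 10
  add 0.0.0.0/0 -> H1 at depth 0
  ? 178.112.0.0  path d0:H1→d1:-→d2:-→d3:-→d4:-→d5:-→d6:-→d7:-→d8:-→d9:-→d10:-→d11:-→d12:H0  best=H0
  ? 178.112.0.1  path d0:H1→d1:-→d2:-→d3:-→d4:-→d5:-→d6:-→d7:-→d8:-→d9:-→d10:-→d11:-→d12:H0  best=H0
  del 92.0.0.0/10 (clear depth 10)
  ? 78.92.124.242  path d0:H1→d1:-→d2:-→d3:-→d4:-→d5:-→d6:-→d7:-→d8:-→d9:-→d10:-→d11:-→d12:-→d13:-→d14:-→d15:-→d16:-→d17:-→d18:-→d19:-→d20:-→d21:-→d22:-→d23:-→d24:-→d25:-→d26:-→d27:-→d28:-→d29:-→d30:-→d31:H2  best=H2
  ? 204.193.185.184  path d0:H1→d1:-  best=H1
  ? 197.35.236.186  path d0:H1→d1:-  best=H1
  add 78.92.0.0/17 -> H4 at depth 17
  ? 216.125.115.240  path d0:H1→d1:-  best=H1
  add 92.40.216.0/21 -> H3 at depth 21
  add 80.0.0.0/5 -> H0 at depth 5
  ? 92.40.0.226  path d0:H1→d1:-→d2:-→d3:-→d4:-→d5:-→d6:-→d7:-→d8:-→d9:-→d10:-→d11:-→d12:H2→d13:-→d14:-→d15:-→d16:H1  best=H1
  ? 92.33.31.251  path d0:H1→d1:-→d2:-→d3:-→d4:-→d5:-→d6:-→d7:-→d8:-→d9:-→d10:-→d11:-→d12:H2  best=H2
  ? 78.92.3.150  path d0:H1→d1:-→d2:-→d3:-→d4:-→d5:-→d6:-→d7:-→d8:-→d9:-→d10:-→d11:-→d12:-→d13:-→d14:-→d15:-→d16:-→d17:H4  best=H4
  ? 92.40.216.20  path d0:H1→d1:-→d2:-→d3:-→d4:-→d5:-→d6:-→d7:-→d8:-→d9:-→d10:-→d11:-→d12:H2→d13:-→d14:-→d15:-→d16:H1→d17:-→d18:-→d19:-→d20:-→d21:H3  best=H3
  ? 178.112.218.50  path d0:H1→d1:-→d2:-→d3:-→d4:-→d5:-→d6:-→d7:-→d8:-→d9:-→d10:-→d11:-→d12:H0  best=H0
  ? 94.201.85.206  path d0:H1→d1:-→d2:-→d3:-→d4:-→d5:-→d6:-  best=H1
  ? 92.40.1.62  path d0:H1→d1:-→d2:-→d3:-→d4:-→d5:-→d6:-→d7:-→d8:-→d9:-→d10:-→d11:-→d12:H2→d13:-→d14:-→d15:-→d16:H1  best=H1
  add 78.92.124.0/24 -> H3 at depth 24
  add 82.253.0.0/16 -> H3 at depth 16
  del 0.0.0.0/0 (clear depth 0)
  add 78.92.124.0/22 -> H4 at depth 22
  ? 78.92.0.184  path d0:-→d1:-→d2:-→d3:-→d4:-→d5:-→d6:-→d7:-→d8:-→d9:-→d10:-→d11:-→d12:-→d13:-→d14:-→d15:-→d16:-→d17:H4  best=H4

== LOOKUPS ==
["no-route","H2","H3","H2","H2","H2","H1","H0","H0","H2","H1","H1","H1","H1","H2","H4","H3","H0","H1","H1","H4"]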